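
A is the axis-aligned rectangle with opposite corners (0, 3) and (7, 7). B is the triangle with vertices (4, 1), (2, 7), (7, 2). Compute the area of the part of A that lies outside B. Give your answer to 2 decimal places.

|A| = 28, |A∩B| = 5.3333.
|A ∖ B| = |A| − |A∩B| = 28 − 5.3333 = 22.67.

22.67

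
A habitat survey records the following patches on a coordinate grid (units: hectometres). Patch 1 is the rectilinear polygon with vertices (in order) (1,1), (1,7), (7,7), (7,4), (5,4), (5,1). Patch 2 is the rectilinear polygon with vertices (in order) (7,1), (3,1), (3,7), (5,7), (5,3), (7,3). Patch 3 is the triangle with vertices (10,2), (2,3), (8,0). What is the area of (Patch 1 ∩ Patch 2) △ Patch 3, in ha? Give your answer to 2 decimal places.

18.00

|Patch 1 ∩ Patch 2| = 12.
|(Patch 1 ∩ Patch 2) ∩ Patch 3| = 1.5.
|(Patch 1 ∩ Patch 2) △ Patch 3| = 12 + 9 − 3 = 18.00.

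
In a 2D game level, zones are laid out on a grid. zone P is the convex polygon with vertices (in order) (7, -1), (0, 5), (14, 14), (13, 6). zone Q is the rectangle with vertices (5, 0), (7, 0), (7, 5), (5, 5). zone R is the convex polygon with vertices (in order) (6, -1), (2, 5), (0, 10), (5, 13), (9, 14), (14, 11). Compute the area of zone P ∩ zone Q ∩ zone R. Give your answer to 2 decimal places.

The intersection is the polygon with vertices (5,5), (7,5), (7,0.5), (6.667,0), (5.833,0), (5,0.714).
By the shoelace formula its area is 9.62.

9.62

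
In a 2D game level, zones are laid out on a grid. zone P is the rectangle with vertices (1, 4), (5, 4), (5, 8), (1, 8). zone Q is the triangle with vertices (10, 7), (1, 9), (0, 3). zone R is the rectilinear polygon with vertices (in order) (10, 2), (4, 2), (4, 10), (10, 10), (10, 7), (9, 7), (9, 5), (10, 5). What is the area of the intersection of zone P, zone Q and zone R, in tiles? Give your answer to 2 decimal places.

3.20

The intersection is the polygon with vertices (5,8), (5,5), (4,4.6), (4,8).
By the shoelace formula its area is 3.20.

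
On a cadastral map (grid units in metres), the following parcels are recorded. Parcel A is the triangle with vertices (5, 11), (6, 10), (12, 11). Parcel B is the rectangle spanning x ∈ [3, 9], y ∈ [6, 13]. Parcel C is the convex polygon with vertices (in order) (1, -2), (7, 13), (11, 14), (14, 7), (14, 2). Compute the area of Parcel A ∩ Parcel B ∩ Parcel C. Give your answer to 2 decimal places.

The intersection is the polygon with vertices (5.857,10.143), (6.2,11), (9,11), (9,10.5), (6,10).
By the shoelace formula its area is 2.24.

2.24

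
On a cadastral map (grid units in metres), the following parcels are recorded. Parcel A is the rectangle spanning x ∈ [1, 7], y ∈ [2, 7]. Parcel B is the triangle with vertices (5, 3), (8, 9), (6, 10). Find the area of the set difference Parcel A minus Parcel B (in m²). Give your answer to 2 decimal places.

|Parcel A| = 30, |Parcel A∩Parcel B| = 2.8571.
|Parcel A ∖ Parcel B| = |Parcel A| − |Parcel A∩Parcel B| = 30 − 2.8571 = 27.14.

27.14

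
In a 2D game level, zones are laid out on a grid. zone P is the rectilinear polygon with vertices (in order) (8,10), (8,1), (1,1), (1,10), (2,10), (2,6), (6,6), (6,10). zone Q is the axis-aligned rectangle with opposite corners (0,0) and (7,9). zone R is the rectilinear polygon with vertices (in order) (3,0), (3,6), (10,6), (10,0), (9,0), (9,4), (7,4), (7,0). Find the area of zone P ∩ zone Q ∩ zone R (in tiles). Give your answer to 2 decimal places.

20.00

The intersection is the polygon with vertices (6,6), (7,6), (7,4), (7,1), (3,1), (3,6).
By the shoelace formula its area is 20.00.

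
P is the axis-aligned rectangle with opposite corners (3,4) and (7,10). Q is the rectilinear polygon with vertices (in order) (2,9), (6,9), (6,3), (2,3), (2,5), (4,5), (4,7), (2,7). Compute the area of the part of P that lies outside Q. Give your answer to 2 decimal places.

|P| = 24, |P∩Q| = 13.
|P ∖ Q| = |P| − |P∩Q| = 24 − 13 = 11.00.

11.00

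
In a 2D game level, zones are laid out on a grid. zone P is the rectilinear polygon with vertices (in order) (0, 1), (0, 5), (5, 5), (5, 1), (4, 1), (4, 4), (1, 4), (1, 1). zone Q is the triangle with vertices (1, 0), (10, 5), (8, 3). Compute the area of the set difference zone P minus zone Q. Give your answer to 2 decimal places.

|zone P| = 11, |zone P∩zone Q| = 0.4444.
|zone P ∖ zone Q| = |zone P| − |zone P∩zone Q| = 11 − 0.4444 = 10.56.

10.56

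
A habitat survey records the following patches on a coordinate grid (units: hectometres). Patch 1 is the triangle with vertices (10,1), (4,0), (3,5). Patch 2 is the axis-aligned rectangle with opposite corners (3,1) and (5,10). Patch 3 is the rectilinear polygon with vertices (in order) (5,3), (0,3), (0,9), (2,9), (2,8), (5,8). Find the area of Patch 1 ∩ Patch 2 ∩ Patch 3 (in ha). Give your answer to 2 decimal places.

The intersection is the polygon with vertices (5,3.857), (5,3), (3.4,3), (3,5).
By the shoelace formula its area is 2.46.

2.46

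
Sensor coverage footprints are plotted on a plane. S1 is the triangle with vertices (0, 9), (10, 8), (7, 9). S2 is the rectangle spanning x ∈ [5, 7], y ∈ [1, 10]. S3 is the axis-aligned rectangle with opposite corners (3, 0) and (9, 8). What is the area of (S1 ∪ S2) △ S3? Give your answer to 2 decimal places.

40.30

|S1 ∪ S2| = 20.3.
|(S1 ∪ S2) ∩ S3| = 14.
|(S1 ∪ S2) △ S3| = 20.3 + 48 − 28 = 40.30.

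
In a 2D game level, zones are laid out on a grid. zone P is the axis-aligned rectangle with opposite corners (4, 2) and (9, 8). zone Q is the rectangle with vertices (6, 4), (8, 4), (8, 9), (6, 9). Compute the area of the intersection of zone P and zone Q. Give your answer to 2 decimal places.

|zone P∩zone Q|: x∈[6,8], y∈[4,8] → 2·4 = 8.

8.00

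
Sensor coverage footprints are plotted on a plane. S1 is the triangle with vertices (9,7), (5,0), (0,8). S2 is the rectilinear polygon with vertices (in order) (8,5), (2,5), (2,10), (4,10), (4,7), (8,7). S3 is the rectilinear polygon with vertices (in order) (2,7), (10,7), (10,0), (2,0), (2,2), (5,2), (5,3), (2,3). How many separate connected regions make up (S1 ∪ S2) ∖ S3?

2

(S1 ∪ S2) ∖ S3 splits into 2 disjoint pieces (area 1.5625, area 10.3667).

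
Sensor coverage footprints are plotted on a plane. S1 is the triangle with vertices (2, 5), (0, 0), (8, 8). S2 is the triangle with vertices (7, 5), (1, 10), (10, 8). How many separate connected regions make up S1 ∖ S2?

1

S1 ∖ S2 is a single connected region.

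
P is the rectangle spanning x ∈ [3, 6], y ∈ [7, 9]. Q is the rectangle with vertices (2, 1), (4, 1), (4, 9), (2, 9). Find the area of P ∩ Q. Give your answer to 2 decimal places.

|P∩Q|: x∈[3,4], y∈[7,9] → 1·2 = 2.

2.00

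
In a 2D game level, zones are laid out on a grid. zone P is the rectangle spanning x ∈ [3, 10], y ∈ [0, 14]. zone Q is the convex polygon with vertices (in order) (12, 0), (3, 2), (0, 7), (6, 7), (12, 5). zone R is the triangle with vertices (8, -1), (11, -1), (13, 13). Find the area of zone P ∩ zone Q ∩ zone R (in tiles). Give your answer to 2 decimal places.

The intersection is the polygon with vertices (8.625,0.75), (10,4.6), (10,0.444).
By the shoelace formula its area is 2.86.

2.86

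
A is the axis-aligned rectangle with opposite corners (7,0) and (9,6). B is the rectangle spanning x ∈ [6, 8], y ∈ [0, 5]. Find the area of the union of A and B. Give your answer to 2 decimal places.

17.00

By inclusion–exclusion:
Individual areas: |A| = 12, |B| = 10.
|A∩B|: x∈[7,8], y∈[0,5] → 1·5 = 5.
|A ∪ B| = 22 − 5 = 17.00.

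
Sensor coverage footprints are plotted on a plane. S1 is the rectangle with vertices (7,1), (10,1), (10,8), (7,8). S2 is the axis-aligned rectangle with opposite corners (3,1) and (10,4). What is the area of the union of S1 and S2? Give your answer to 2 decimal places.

33.00

By inclusion–exclusion:
Individual areas: |S1| = 21, |S2| = 21.
|S1∩S2|: x∈[7,10], y∈[1,4] → 3·3 = 9.
|S1 ∪ S2| = 42 − 9 = 33.00.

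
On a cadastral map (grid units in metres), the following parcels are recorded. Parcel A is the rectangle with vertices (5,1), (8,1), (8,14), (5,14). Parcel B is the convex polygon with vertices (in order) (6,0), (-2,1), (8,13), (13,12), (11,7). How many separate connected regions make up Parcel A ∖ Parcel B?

Parcel A ∖ Parcel B splits into 2 disjoint pieces (area 1.1571, area 8.4).

2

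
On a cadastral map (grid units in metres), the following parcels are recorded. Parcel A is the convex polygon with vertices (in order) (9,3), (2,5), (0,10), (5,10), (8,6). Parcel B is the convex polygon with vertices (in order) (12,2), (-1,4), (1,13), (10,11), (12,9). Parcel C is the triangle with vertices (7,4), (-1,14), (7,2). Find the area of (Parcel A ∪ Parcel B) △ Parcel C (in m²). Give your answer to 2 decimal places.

99.25

|Parcel A ∪ Parcel B| = 106.0893.
|(Parcel A ∪ Parcel B) ∩ Parcel C| = 7.4179.
|(Parcel A ∪ Parcel B) △ Parcel C| = 106.0893 + 8 − 14.8358 = 99.25.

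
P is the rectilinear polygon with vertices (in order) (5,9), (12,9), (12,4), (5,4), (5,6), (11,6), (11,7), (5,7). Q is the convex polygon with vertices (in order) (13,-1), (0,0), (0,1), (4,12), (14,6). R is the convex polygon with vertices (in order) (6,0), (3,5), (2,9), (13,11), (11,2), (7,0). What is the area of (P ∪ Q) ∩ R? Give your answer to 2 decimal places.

69.96

|P ∪ Q| = 122.7.
|(P ∪ Q) ∩ R| = 69.96.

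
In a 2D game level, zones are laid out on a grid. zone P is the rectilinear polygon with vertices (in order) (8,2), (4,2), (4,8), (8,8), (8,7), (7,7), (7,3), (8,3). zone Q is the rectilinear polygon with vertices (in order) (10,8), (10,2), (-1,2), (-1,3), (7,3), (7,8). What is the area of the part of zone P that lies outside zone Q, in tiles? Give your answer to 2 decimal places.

15.00

|zone P| = 20, |zone P∩zone Q| = 5.
|zone P ∖ zone Q| = |zone P| − |zone P∩zone Q| = 20 − 5 = 15.00.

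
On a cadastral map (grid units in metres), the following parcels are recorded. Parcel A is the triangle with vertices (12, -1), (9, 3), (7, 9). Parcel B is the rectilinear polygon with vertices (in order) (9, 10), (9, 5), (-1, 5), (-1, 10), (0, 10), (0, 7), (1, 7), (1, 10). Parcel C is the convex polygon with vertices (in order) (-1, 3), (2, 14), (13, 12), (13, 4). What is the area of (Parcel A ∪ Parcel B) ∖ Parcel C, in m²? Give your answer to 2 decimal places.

|Parcel A ∪ Parcel B| = 50.6667.
|(Parcel A ∪ Parcel B) ∩ Parcel C| = 43.3463.
|(Parcel A ∪ Parcel B) ∖ Parcel C| = 50.6667 − 43.3463 = 7.32.

7.32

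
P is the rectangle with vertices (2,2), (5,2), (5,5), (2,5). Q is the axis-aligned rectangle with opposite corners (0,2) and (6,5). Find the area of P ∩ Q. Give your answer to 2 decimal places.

|P∩Q|: x∈[2,5], y∈[2,5] → 3·3 = 9.

9.00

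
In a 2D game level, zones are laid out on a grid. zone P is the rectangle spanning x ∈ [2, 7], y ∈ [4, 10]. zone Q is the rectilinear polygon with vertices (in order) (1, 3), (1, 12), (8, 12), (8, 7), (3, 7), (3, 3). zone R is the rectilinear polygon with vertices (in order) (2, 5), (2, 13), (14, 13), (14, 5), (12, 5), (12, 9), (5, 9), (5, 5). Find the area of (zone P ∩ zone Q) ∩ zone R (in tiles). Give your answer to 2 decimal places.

The region (zone P ∩ zone Q) ∩ zone R is the polygon with vertices (2,10), (7,10), (7,9), (5,9), (5,7), (3,7), (3,5), (2,5).
By the shoelace formula its area is 13.00.

13.00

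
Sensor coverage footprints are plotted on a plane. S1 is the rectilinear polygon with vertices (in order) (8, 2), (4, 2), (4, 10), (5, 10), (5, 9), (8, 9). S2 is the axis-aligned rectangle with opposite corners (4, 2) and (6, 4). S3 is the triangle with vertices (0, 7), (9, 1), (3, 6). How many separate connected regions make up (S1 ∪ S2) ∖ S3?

(S1 ∪ S2) ∖ S3 splits into 2 disjoint pieces (area 4.0833, area 22.9833).

2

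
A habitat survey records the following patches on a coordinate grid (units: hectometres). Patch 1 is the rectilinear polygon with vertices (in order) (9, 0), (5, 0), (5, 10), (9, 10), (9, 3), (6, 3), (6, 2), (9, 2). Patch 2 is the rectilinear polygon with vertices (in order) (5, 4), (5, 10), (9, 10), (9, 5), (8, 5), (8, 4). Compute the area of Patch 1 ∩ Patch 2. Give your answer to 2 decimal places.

23.00

The intersection is the polygon with vertices (5,10), (9,10), (9,5), (8,5), (8,4), (5,4).
By the shoelace formula its area is 23.00.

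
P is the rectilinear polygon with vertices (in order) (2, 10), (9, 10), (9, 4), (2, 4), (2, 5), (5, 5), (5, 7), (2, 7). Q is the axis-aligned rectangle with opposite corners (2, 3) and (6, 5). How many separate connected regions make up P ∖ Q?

1

P ∖ Q is a single connected region.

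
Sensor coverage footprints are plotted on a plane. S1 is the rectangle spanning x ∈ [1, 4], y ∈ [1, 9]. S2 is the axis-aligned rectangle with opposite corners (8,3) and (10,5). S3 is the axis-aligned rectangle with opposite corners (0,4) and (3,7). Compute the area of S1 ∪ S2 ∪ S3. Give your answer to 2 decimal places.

By inclusion–exclusion:
Individual areas: |S1| = 24, |S2| = 4, |S3| = 9.
|S1∩S2| = 0 (no overlap).
|S1∩S3|: x∈[1,3], y∈[4,7] → 2·3 = 6.
|S2∩S3| = 0 (no overlap).
|S1∩S2∩S3| = 0.
|S1 ∪ S2 ∪ S3| = 37 − 6 + 0 = 31.00.

31.00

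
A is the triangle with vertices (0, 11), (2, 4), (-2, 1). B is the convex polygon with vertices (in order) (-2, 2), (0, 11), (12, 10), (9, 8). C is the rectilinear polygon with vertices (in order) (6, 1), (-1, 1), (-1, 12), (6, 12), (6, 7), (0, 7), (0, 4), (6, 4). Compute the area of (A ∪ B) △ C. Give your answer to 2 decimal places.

|A ∪ B| = 59.2473.
|(A ∪ B) ∩ C| = 30.625.
|(A ∪ B) △ C| = 59.2473 + 59 − 61.25 = 57.00.

57.00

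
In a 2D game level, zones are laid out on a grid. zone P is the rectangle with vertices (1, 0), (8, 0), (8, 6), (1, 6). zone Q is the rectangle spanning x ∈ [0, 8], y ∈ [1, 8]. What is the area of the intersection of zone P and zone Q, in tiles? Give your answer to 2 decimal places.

35.00

|zone P∩zone Q|: x∈[1,8], y∈[1,6] → 7·5 = 35.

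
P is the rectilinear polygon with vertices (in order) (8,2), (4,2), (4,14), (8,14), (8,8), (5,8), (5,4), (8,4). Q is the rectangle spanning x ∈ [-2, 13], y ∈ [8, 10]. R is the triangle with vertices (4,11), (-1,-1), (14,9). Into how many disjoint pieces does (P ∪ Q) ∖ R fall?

5

(P ∪ Q) ∖ R splits into 5 disjoint pieces (area 5.9167, area 10.3333, area 13.6, area 1.6, area 0.0833).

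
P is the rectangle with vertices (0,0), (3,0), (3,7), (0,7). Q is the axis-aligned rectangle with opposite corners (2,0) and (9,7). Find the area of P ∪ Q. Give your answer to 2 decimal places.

By inclusion–exclusion:
Individual areas: |P| = 21, |Q| = 49.
|P∩Q|: x∈[2,3], y∈[0,7] → 1·7 = 7.
|P ∪ Q| = 70 − 7 = 63.00.

63.00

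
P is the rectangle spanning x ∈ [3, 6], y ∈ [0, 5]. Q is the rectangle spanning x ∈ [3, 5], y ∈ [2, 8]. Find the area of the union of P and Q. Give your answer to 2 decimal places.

By inclusion–exclusion:
Individual areas: |P| = 15, |Q| = 12.
|P∩Q|: x∈[3,5], y∈[2,5] → 2·3 = 6.
|P ∪ Q| = 27 − 6 = 21.00.

21.00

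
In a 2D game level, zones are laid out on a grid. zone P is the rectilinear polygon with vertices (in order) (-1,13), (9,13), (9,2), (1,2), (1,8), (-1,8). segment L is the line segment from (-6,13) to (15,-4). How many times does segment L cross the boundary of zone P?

The segment meets the boundary at (7.588,2), (1,7.333), (0.176,8), (-1,8.952).

4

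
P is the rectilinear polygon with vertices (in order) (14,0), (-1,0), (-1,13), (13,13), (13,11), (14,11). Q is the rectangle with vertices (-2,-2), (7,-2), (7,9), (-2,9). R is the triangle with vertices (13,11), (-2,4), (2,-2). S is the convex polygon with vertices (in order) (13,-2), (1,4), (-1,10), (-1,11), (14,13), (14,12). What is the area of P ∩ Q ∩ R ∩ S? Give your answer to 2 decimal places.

The intersection is the polygon with vertices (7,8.2), (7,3.909), (5.27,1.865), (1,4), (0.596,5.212).
By the shoelace formula its area is 23.57.

23.57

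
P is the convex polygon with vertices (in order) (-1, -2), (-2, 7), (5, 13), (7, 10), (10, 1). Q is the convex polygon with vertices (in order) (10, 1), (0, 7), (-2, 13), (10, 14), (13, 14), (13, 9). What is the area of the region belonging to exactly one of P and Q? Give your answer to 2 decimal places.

|P| = 112.5, |Q| = 129, |P∩Q| = 54.1667.
|P △ Q| = |P| + |Q| − 2·|P∩Q| = 112.5 + 129 − 108.3333 = 133.17.

133.17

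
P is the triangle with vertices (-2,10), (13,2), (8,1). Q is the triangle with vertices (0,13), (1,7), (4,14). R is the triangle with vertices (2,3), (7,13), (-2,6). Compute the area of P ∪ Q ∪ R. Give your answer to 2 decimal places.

62.47

By inclusion–exclusion:
Individual areas: |P| = 27.5, |Q| = 12.5, |R| = 27.5.
|P∩Q| = 0.4984.
|P∩R| = 4.2813.
|Q∩R| = 0.7026.
|P∩Q∩R| = 0.4486.
|P ∪ Q ∪ R| = 67.5 − 5.4823 + 0.4486 = 62.47.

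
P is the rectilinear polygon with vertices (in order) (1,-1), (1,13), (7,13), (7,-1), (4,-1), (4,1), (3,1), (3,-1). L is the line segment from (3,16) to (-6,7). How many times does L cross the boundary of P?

The segment lies entirely outside P and never meets its boundary.

0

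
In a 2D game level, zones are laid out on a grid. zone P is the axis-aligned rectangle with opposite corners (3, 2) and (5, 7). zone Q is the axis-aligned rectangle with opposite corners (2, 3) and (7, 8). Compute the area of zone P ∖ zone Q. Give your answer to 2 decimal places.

|zone P∩zone Q|: x∈[3,5], y∈[3,7] → 2·4 = 8.
|zone P| = 10.
|zone P ∖ zone Q| = |zone P| − |zone P∩zone Q| = 10 − 8 = 2.00.

2.00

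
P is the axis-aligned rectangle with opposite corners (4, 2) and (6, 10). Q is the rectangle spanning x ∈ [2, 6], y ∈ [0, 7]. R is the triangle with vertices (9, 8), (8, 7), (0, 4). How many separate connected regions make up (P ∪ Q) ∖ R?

2

(P ∪ Q) ∖ R splits into 2 disjoint pieces (area 22, area 10.8889).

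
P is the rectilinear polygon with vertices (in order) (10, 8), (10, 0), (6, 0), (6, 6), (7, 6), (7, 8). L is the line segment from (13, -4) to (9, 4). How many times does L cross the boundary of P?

The segment meets the boundary at (10,2).

1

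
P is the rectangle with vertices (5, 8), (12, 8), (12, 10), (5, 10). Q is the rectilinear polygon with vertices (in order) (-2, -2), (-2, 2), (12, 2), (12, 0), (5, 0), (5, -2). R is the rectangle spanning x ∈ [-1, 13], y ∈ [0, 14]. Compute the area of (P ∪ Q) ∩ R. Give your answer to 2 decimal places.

40.00

|P ∪ Q| = 56.
|(P ∪ Q) ∩ R| = 40.00.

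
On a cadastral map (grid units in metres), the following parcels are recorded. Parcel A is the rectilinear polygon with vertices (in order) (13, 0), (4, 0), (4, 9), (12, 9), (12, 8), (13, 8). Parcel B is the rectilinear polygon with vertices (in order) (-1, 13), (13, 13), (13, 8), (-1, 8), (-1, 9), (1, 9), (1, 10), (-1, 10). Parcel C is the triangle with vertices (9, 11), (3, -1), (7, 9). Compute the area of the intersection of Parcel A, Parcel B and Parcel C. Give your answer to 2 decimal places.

0.95

The intersection is the polygon with vertices (8,9), (7.5,8), (6.6,8), (7,9).
By the shoelace formula its area is 0.95.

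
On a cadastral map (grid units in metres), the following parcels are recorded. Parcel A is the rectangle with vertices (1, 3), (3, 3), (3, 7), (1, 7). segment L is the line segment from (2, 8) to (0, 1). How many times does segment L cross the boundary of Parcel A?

2

The segment meets the boundary at (1,4.5), (1.714,7).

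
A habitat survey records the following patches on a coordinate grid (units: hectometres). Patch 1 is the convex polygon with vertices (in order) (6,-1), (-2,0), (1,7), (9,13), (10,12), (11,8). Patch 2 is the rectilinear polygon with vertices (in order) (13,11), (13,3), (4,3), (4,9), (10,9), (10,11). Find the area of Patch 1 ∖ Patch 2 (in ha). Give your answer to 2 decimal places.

|Patch 1| = 99.5, |Patch 1∩Patch 2| = 35.9306.
|Patch 1 ∖ Patch 2| = |Patch 1| − |Patch 1∩Patch 2| = 99.5 − 35.9306 = 63.57.

63.57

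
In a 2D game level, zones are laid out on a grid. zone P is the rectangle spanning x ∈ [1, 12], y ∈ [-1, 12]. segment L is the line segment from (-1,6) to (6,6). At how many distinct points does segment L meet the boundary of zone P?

The segment meets the boundary at (1,6).

1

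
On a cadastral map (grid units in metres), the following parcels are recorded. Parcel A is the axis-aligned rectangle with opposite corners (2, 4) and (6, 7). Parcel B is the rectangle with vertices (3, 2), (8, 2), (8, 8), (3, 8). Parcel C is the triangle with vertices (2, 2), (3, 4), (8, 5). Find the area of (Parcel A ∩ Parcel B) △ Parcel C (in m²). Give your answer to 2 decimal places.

11.70

|Parcel A ∩ Parcel B| = 9.
|(Parcel A ∩ Parcel B) ∩ Parcel C| = 0.9.
|(Parcel A ∩ Parcel B) △ Parcel C| = 9 + 4.5 − 1.8 = 11.70.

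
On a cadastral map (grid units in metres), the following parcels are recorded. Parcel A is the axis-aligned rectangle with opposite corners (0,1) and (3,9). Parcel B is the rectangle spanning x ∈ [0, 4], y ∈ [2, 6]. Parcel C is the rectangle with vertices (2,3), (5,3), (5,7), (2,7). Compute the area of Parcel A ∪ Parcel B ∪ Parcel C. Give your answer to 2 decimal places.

33.00

By inclusion–exclusion:
Individual areas: |Parcel A| = 24, |Parcel B| = 16, |Parcel C| = 12.
|Parcel A∩Parcel B|: x∈[0,3], y∈[2,6] → 3·4 = 12.
|Parcel A∩Parcel C|: x∈[2,3], y∈[3,7] → 1·4 = 4.
|Parcel B∩Parcel C|: x∈[2,4], y∈[3,6] → 2·3 = 6.
|Parcel A∩Parcel B∩Parcel C| = 3.
|Parcel A ∪ Parcel B ∪ Parcel C| = 52 − 22 + 3 = 33.00.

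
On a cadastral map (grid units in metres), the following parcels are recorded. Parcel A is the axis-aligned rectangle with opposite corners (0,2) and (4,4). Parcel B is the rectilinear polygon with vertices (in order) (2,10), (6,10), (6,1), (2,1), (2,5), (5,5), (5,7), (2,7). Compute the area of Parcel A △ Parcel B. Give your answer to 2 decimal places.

30.00

|Parcel A| = 8, |Parcel B| = 30, |Parcel A∩Parcel B| = 4.
|Parcel A △ Parcel B| = |Parcel A| + |Parcel B| − 2·|Parcel A∩Parcel B| = 8 + 30 − 8 = 30.00.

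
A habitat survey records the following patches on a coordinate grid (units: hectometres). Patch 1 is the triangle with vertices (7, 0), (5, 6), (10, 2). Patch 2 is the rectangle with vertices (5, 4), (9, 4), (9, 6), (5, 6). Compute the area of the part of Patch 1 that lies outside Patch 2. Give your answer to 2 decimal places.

|Patch 1| = 11, |Patch 1∩Patch 2| = 1.8333.
|Patch 1 ∖ Patch 2| = |Patch 1| − |Patch 1∩Patch 2| = 11 − 1.8333 = 9.17.

9.17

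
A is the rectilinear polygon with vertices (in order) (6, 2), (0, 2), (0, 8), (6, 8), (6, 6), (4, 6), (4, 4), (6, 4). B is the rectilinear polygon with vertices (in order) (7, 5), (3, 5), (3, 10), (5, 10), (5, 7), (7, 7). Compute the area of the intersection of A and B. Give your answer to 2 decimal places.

The intersection is the polygon with vertices (5,8), (5,7), (6,7), (6,6), (4,6), (4,5), (3,5), (3,8).
By the shoelace formula its area is 6.00.

6.00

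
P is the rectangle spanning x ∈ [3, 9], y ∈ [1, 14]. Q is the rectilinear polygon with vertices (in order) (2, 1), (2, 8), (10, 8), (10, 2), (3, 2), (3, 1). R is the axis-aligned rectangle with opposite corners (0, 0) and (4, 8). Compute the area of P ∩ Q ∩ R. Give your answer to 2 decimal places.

6.00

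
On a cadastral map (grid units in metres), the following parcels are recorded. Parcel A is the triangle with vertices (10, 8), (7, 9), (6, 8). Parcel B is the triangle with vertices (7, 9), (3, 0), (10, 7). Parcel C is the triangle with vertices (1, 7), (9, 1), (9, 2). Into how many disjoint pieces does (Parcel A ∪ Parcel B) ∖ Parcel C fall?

(Parcel A ∪ Parcel B) ∖ Parcel C splits into 2 disjoint pieces (area 14.1047, area 3.6012).

2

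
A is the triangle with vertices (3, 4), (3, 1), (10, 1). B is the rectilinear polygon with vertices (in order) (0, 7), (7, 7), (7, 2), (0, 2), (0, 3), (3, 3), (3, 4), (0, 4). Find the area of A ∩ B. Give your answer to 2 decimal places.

The intersection is the polygon with vertices (3,4), (7,2.286), (7,2), (3,2), (3,3).
By the shoelace formula its area is 4.57.

4.57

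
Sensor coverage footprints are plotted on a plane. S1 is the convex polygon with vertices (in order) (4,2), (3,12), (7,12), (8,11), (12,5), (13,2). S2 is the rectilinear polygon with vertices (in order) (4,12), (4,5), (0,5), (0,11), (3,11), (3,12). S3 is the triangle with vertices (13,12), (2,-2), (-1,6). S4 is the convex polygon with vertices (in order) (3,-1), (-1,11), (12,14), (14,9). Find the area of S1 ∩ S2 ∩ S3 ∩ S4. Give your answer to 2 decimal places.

1.36

The intersection is the polygon with vertices (3.7,5), (3.411,7.89), (4,8.143), (4,5).
By the shoelace formula its area is 1.36.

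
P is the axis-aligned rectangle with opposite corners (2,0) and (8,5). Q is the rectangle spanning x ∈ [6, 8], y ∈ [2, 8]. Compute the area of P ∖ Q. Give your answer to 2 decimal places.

24.00

|P∩Q|: x∈[6,8], y∈[2,5] → 2·3 = 6.
|P| = 30.
|P ∖ Q| = |P| − |P∩Q| = 30 − 6 = 24.00.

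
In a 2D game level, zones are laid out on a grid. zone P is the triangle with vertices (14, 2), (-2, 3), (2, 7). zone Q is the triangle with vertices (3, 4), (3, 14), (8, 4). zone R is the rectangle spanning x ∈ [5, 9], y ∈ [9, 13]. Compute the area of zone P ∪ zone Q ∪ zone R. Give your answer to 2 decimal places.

By inclusion–exclusion:
Individual areas: |zone P| = 34, |zone Q| = 25, |zone R| = 16.
|zone P∩zone Q| = 7.6294.
|zone P∩zone R| = 0.
|zone Q∩zone R| = 0.25.
|zone P∩zone Q∩zone R| = 0.
|zone P ∪ zone Q ∪ zone R| = 75 − 7.8794 + 0 = 67.12.

67.12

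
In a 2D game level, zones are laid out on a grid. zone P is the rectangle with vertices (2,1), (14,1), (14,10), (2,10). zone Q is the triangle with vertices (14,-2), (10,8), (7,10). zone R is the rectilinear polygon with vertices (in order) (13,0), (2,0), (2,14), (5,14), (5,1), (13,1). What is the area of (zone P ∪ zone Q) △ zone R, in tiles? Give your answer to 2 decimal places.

|zone P ∪ zone Q| = 108.825.
|(zone P ∪ zone Q) ∩ zone R| = 27.4083.
|(zone P ∪ zone Q) △ zone R| = 108.825 + 50 − 54.8167 = 104.01.

104.01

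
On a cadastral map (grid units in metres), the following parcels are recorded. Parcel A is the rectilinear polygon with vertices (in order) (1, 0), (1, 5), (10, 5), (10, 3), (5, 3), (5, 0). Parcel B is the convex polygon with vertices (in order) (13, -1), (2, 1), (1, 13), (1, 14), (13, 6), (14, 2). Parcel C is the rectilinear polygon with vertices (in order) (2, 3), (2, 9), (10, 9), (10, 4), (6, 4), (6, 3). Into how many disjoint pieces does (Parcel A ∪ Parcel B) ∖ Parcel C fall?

1

(Parcel A ∪ Parcel B) ∖ Parcel C is a single connected region.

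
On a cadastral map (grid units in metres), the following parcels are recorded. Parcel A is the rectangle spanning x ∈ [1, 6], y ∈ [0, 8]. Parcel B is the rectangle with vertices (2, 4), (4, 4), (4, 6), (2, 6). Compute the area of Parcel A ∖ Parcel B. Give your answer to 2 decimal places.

36.00

|Parcel A∩Parcel B|: x∈[2,4], y∈[4,6] → 2·2 = 4.
|Parcel A| = 40.
|Parcel A ∖ Parcel B| = |Parcel A| − |Parcel A∩Parcel B| = 40 − 4 = 36.00.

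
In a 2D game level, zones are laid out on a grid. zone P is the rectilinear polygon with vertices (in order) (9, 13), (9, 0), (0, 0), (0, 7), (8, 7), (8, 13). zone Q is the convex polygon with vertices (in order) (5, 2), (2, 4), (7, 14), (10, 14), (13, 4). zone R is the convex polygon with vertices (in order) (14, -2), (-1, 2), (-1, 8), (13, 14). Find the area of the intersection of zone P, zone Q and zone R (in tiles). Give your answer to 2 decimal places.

32.82

The intersection is the polygon with vertices (5,2), (2,4), (3.5,7), (8,7), (8,11.857), (9,12.286), (9,3).
By the shoelace formula its area is 32.82.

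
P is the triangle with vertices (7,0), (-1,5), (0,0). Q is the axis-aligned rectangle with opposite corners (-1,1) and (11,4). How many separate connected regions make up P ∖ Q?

P ∖ Q splits into 2 disjoint pieces (area 6.3, area 0.7).

2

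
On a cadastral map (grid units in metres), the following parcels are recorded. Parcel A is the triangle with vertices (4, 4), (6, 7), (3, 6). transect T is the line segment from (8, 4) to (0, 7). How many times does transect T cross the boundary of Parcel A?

The segment meets the boundary at (3.077,5.846), (4.8,5.2).

2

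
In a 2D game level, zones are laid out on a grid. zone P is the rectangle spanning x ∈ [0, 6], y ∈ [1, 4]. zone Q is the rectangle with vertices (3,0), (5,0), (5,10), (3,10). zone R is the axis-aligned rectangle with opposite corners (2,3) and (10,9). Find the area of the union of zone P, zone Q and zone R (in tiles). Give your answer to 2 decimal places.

By inclusion–exclusion:
Individual areas: |zone P| = 18, |zone Q| = 20, |zone R| = 48.
|zone P∩zone Q|: x∈[3,5], y∈[1,4] → 2·3 = 6.
|zone P∩zone R|: x∈[2,6], y∈[3,4] → 4·1 = 4.
|zone Q∩zone R|: x∈[3,5], y∈[3,9] → 2·6 = 12.
|zone P∩zone Q∩zone R| = 2.
|zone P ∪ zone Q ∪ zone R| = 86 − 22 + 2 = 66.00.

66.00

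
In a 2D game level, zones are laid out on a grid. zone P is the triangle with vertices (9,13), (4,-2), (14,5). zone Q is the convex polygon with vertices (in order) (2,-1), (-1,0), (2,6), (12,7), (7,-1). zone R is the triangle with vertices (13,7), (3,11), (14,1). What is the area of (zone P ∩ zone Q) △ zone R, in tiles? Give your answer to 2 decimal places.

|zone P ∩ zone Q| = 27.8371.
|(zone P ∩ zone Q) ∩ zone R| = 5.1802.
|(zone P ∩ zone Q) △ zone R| = 27.8371 + 28 − 10.3604 = 45.48.

45.48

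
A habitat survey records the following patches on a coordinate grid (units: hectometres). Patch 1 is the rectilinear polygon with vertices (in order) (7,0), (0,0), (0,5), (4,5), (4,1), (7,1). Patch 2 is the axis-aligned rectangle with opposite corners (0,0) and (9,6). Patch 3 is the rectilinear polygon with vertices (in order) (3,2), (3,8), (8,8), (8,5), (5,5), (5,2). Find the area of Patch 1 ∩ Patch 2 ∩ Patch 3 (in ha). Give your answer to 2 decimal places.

3.00

The intersection is the polygon with vertices (4,5), (4,2), (3,2), (3,5).
By the shoelace formula its area is 3.00.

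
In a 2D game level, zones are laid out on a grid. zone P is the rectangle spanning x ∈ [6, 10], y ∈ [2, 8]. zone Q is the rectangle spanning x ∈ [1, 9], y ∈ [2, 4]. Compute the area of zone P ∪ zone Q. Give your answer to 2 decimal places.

34.00

By inclusion–exclusion:
Individual areas: |zone P| = 24, |zone Q| = 16.
|zone P∩zone Q|: x∈[6,9], y∈[2,4] → 3·2 = 6.
|zone P ∪ zone Q| = 40 − 6 = 34.00.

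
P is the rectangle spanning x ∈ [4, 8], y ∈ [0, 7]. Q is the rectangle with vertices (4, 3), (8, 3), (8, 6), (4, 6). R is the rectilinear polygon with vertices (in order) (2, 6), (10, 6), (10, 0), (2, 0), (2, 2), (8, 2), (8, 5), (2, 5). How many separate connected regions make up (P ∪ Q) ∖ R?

2

(P ∪ Q) ∖ R splits into 2 disjoint pieces (area 12, area 4).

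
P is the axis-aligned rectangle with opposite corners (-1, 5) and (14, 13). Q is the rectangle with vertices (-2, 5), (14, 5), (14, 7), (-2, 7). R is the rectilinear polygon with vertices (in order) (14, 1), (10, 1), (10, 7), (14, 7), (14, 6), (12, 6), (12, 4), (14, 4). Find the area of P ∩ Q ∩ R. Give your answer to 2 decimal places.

The intersection is the polygon with vertices (10,5), (10,7), (14,7), (14,6), (12,6), (12,5).
By the shoelace formula its area is 6.00.

6.00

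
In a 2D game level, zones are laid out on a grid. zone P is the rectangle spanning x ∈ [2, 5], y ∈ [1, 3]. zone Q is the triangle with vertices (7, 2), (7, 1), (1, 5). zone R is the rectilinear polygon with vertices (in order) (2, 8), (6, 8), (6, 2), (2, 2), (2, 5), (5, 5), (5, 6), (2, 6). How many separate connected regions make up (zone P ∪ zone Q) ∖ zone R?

(zone P ∪ zone Q) ∖ zone R splits into 3 disjoint pieces (area 3, area 0.0833, area 1).

3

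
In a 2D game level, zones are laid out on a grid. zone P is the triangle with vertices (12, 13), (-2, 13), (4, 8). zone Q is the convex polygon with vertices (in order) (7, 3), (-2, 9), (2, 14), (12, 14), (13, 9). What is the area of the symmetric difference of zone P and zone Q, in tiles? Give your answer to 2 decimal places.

|zone P| = 35, |zone Q| = 107.5, |zone P∩zone Q| = 32.44.
|zone P △ zone Q| = |zone P| + |zone Q| − 2·|zone P∩zone Q| = 35 + 107.5 − 64.88 = 77.62.

77.62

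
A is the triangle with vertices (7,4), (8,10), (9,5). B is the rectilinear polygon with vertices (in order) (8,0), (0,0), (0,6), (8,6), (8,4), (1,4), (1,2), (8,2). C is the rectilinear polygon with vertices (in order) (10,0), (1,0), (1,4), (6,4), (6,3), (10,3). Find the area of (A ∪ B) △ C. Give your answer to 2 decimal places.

|A ∪ B| = 38.0833.
|(A ∪ B) ∩ C| = 14.
|(A ∪ B) △ C| = 38.0833 + 32 − 28 = 42.08.

42.08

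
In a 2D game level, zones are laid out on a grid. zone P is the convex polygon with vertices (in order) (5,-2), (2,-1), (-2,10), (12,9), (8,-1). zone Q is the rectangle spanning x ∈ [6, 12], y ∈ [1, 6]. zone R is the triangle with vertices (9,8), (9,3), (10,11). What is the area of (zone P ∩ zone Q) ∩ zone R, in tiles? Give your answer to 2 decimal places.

The region (zone P ∩ zone Q) ∩ zone R is the polygon with vertices (9.375,6), (9,3), (9,6).
By the shoelace formula its area is 0.56.

0.56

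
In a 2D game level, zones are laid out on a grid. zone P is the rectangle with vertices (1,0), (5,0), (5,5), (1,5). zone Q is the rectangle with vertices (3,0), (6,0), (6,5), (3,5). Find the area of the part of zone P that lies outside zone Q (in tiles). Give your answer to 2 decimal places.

10.00

|zone P∩zone Q|: x∈[3,5], y∈[0,5] → 2·5 = 10.
|zone P| = 20.
|zone P ∖ zone Q| = |zone P| − |zone P∩zone Q| = 20 − 10 = 10.00.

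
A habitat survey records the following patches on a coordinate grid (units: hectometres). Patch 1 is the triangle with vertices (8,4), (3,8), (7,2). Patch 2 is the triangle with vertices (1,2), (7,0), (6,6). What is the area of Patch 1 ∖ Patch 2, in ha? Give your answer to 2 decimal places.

|Patch 1| = 7, |Patch 1∩Patch 2| = 1.9878.
|Patch 1 ∖ Patch 2| = |Patch 1| − |Patch 1∩Patch 2| = 7 − 1.9878 = 5.01.

5.01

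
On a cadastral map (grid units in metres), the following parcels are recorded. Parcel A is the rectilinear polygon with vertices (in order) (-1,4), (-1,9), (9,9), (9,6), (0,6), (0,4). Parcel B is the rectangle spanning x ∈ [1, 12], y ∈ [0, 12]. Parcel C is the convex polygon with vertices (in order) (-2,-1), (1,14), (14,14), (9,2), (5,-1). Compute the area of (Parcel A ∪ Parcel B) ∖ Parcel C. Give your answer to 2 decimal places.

|Parcel A ∪ Parcel B| = 140.
|(Parcel A ∪ Parcel B) ∩ Parcel C| = 118.0333.
|(Parcel A ∪ Parcel B) ∖ Parcel C| = 140 − 118.0333 = 21.97.

21.97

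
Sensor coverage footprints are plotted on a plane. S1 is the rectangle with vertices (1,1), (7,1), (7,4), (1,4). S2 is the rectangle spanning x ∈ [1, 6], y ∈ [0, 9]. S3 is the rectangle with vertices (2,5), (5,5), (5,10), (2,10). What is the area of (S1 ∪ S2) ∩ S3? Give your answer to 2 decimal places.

The region (S1 ∪ S2) ∩ S3 is the polygon with vertices (5,9), (5,5), (2,5), (2,9).
By the shoelace formula its area is 12.00.

12.00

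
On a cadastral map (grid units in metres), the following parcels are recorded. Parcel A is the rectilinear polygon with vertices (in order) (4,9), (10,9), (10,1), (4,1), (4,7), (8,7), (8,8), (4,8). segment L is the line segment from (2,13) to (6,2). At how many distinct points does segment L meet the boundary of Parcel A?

1

The segment meets the boundary at (4.182,7).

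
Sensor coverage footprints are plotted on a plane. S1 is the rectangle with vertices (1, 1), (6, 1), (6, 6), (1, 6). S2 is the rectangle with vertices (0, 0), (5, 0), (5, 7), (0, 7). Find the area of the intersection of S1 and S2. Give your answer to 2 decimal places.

|S1∩S2|: x∈[1,5], y∈[1,6] → 4·5 = 20.

20.00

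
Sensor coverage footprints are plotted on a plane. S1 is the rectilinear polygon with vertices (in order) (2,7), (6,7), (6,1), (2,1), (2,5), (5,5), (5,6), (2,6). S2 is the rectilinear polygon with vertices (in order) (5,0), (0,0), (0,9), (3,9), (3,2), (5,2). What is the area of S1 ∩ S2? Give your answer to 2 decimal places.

7.00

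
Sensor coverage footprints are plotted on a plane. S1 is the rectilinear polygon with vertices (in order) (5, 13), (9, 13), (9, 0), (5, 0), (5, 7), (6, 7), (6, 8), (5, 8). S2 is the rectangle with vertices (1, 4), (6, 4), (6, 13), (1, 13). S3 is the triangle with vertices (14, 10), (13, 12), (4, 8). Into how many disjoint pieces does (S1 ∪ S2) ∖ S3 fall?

(S1 ∪ S2) ∖ S3 is a single connected region.

1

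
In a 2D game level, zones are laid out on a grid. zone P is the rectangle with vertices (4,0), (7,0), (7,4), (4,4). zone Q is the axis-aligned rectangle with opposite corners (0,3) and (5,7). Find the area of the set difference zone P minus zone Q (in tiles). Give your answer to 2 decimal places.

11.00

|zone P∩zone Q|: x∈[4,5], y∈[3,4] → 1·1 = 1.
|zone P| = 12.
|zone P ∖ zone Q| = |zone P| − |zone P∩zone Q| = 12 − 1 = 11.00.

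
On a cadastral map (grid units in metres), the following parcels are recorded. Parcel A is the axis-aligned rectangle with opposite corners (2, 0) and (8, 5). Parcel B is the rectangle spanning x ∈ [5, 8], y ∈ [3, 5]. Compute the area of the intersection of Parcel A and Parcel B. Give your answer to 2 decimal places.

6.00

|Parcel A∩Parcel B|: x∈[5,8], y∈[3,5] → 3·2 = 6.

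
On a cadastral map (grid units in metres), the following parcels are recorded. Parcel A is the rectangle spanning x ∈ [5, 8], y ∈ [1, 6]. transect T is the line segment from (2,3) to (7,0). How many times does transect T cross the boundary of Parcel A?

The segment meets the boundary at (5.333,1), (5,1.2).

2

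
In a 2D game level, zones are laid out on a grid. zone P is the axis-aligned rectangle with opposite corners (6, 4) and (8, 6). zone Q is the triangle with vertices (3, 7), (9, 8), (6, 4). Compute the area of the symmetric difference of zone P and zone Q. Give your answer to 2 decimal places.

|zone P| = 4, |zone Q| = 10.5, |zone P∩zone Q| = 1.5.
|zone P △ zone Q| = |zone P| + |zone Q| − 2·|zone P∩zone Q| = 4 + 10.5 − 3 = 11.50.

11.50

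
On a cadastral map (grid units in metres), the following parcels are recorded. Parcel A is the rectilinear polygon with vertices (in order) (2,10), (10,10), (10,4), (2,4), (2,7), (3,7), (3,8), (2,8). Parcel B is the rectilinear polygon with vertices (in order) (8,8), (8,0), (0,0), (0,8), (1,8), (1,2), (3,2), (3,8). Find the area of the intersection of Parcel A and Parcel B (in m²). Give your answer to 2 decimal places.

The intersection is the polygon with vertices (3,4), (3,7), (3,8), (8,8), (8,4).
By the shoelace formula its area is 20.00.

20.00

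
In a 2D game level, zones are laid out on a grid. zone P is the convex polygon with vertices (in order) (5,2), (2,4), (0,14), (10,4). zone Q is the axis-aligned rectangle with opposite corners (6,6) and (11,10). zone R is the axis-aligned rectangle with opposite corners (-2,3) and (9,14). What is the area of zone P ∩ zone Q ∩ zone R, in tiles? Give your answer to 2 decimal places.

2.00

The intersection is the polygon with vertices (6,6), (6,8), (8,6).
By the shoelace formula its area is 2.00.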